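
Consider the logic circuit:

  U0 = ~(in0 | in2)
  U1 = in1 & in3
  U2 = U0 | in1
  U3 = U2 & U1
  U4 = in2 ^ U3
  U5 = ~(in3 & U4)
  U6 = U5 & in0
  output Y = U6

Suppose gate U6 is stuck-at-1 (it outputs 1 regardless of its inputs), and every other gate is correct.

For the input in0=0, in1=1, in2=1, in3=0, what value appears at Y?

1

Propagate with U6 forced: U0=0, U1=0, U2=1, U3=0, U4=1, U5=1, U6=1 [stuck-at-1].
So Y = 1. (Without the fault it would be 0.)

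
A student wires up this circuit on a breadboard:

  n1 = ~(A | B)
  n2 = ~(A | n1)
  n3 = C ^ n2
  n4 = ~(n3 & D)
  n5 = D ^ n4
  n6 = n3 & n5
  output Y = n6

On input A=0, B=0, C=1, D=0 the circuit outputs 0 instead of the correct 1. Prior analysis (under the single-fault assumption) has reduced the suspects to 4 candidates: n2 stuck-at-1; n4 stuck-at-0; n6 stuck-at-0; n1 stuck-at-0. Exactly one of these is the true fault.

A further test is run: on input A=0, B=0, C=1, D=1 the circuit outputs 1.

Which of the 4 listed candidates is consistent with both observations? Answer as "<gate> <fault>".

Evaluate each candidate on input A=0, B=0, C=1, D=1:
  n2 stuck-at-1: n1=1, n2=1 [stuck-at-1], n3=0, n4=1, n5=0, n6=0 → 0 — eliminated
  n4 stuck-at-0: n1=1, n2=0, n3=1, n4=0 [stuck-at-0], n5=1, n6=1 → 1 — matches
  n6 stuck-at-0: n1=1, n2=0, n3=1, n4=0, n5=1, n6=0 [stuck-at-0] → 0 — eliminated
  n1 stuck-at-0: n1=0 [stuck-at-0], n2=1, n3=0, n4=1, n5=0, n6=0 → 0 — eliminated
Only n4 stuck-at-0 reproduces the observed 1.

n4 stuck-at-0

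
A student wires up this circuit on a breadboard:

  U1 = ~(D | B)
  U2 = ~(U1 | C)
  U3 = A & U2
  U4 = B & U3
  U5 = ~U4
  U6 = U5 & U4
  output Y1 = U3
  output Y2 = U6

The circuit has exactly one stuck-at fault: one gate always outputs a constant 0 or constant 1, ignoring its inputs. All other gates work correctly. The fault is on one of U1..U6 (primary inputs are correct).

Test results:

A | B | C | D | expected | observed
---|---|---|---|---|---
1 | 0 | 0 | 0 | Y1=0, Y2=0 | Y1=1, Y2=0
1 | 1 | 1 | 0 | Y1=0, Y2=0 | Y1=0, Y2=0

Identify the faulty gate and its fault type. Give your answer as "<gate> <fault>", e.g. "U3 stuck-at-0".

U1 stuck-at-0

Fault-free values for test 1 (A=1, B=0, C=0, D=0): U1=1, U2=0, U3=0, U4=0, U5=1, U6=0, giving Y1=0, Y2=0. Observed Y1=1, Y2=0.
Test 1: faults giving observed Y1=1, Y2=0 are {U1 stuck-at-0, U2 stuck-at-1, U3 stuck-at-1}.
Test 2 (A=1, B=1, C=1, D=0): fault-free U1=0, U2=0, U3=0, U4=0, U5=1, U6=0 → Y1=0, Y2=0; observed Y1=0, Y2=0. Eliminates U2 stuck-at-1, U3 stuck-at-1.
Only U1 stuck-at-0 is consistent with every test.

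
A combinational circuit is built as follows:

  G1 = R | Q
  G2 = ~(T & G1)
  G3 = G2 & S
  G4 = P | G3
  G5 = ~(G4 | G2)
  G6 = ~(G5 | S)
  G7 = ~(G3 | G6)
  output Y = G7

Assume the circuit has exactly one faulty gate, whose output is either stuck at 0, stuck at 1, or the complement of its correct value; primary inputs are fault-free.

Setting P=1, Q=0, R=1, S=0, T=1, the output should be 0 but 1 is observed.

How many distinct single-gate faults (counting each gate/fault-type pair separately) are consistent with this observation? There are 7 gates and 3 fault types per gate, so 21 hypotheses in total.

8

Fault-free: G1=1, G2=0, G3=0, G4=1, G5=0, G6=1, G7=0 → 0. Observed 1.
  G1: none of the 3 fault types match ✗
  G2: none of the 3 fault types match ✗
  G3: none of the 3 fault types match ✗
  G4: stuck-at-0, inverted output ✓; others ✗
  G5: stuck-at-1, inverted output ✓; others ✗
  G6: stuck-at-0, inverted output ✓; others ✗
  G7: stuck-at-1, inverted output ✓; others ✗
Consistent faults: {G4 stuck-at-0, G4 inverted output, G5 stuck-at-1, G5 inverted output, G6 stuck-at-0, G6 inverted output, G7 stuck-at-1, G7 inverted output} — 8 in all.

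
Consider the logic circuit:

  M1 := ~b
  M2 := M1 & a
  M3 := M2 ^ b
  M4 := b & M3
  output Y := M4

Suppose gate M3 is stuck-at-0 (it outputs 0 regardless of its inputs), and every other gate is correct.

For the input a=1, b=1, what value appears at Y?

0

Propagate with M3 forced: M1=0, M2=0, M3=0 [stuck-at-0], M4=0.
So Y = 0. (Without the fault it would be 1.)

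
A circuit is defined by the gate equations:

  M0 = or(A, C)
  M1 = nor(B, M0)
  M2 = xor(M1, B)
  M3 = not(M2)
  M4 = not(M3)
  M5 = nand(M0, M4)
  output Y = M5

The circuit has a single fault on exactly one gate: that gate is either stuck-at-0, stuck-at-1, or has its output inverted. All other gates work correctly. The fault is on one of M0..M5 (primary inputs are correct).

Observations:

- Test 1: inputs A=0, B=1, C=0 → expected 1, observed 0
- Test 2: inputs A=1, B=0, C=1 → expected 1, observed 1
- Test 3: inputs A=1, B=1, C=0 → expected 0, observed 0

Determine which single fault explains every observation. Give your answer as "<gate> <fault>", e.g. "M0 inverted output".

Fault-free values for test 1 (A=0, B=1, C=0): M0=0, M1=0, M2=1, M3=0, M4=1, M5=1, giving Y=1. Observed 0.
Test 1: faults giving observed 0 are {M0 stuck-at-1, M0 inverted output, M5 stuck-at-0, M5 inverted output}.
Test 2 (A=1, B=0, C=1): fault-free M0=1, M1=0, M2=0, M3=1, M4=0, M5=1 → 1; observed 1. Eliminates M5 stuck-at-0, M5 inverted output.
Test 3 (A=1, B=1, C=0): fault-free M0=1, M1=0, M2=1, M3=0, M4=1, M5=0 → 0; observed 0. Eliminates M0 inverted output.
Only M0 stuck-at-1 is consistent with every test.

M0 stuck-at-1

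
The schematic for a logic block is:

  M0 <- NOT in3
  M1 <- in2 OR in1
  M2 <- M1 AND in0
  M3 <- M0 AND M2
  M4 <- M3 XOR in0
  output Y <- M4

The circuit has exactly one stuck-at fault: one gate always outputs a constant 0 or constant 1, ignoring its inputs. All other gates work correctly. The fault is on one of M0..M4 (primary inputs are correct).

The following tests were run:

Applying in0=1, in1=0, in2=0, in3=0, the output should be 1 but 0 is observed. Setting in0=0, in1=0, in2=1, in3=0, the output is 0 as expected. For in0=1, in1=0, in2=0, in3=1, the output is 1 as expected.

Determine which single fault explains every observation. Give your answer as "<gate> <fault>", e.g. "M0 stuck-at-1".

M1 stuck-at-1

Fault-free values for test 1 (in0=1, in1=0, in2=0, in3=0): M0=1, M1=0, M2=0, M3=0, M4=1, giving Y=1. Observed 0.
Test 1: faults giving observed 0 are {M1 stuck-at-1, M2 stuck-at-1, M3 stuck-at-1, M4 stuck-at-0}.
Test 2 (in0=0, in1=0, in2=1, in3=0): fault-free M0=1, M1=1, M2=0, M3=0, M4=0 → 0; observed 0. Eliminates M2 stuck-at-1, M3 stuck-at-1.
Test 3 (in0=1, in1=0, in2=0, in3=1): fault-free M0=0, M1=0, M2=0, M3=0, M4=1 → 1; observed 1. Eliminates M4 stuck-at-0.
Only M1 stuck-at-1 is consistent with every test.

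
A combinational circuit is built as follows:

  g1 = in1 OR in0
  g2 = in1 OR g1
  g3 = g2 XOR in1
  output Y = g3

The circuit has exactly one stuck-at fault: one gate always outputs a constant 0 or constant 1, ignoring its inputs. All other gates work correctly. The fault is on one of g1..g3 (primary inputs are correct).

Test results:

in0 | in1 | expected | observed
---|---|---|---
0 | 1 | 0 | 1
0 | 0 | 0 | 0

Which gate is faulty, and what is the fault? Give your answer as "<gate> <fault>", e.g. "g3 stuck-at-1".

Fault-free values for test 1 (in0=0, in1=1): g1=1, g2=1, g3=0, giving Y=0. Observed 1.
Test 1: faults giving observed 1 are {g2 stuck-at-0, g3 stuck-at-1}.
Test 2 (in0=0, in1=0): fault-free g1=0, g2=0, g3=0 → 0; observed 0. Eliminates g3 stuck-at-1.
Only g2 stuck-at-0 is consistent with every test.

g2 stuck-at-0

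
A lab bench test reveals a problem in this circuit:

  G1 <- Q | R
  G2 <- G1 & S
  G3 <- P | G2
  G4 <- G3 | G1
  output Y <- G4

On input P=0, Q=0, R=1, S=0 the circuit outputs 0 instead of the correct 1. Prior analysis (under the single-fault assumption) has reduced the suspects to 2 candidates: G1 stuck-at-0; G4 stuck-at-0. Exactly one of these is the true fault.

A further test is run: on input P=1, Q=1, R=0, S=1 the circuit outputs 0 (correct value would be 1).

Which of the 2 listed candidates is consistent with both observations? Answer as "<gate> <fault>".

Evaluate each candidate on input P=1, Q=1, R=0, S=1:
  G1 stuck-at-0: G1=0 [stuck-at-0], G2=0, G3=1, G4=1 → 1 — eliminated
  G4 stuck-at-0: G1=1, G2=1, G3=1, G4=0 [stuck-at-0] → 0 — matches
Only G4 stuck-at-0 reproduces the observed 0.

G4 stuck-at-0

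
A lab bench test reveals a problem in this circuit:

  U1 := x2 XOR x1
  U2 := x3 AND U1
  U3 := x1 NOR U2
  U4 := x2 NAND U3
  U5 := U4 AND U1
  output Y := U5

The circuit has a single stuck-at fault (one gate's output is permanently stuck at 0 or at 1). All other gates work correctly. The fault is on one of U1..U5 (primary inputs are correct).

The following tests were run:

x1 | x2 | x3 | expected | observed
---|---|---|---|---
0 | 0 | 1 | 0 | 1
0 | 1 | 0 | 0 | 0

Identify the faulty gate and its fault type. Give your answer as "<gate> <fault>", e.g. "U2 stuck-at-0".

U1 stuck-at-1

Fault-free values for test 1 (x1=0, x2=0, x3=1): U1=0, U2=0, U3=1, U4=1, U5=0, giving Y=0. Observed 1.
Test 1: faults giving observed 1 are {U1 stuck-at-1, U5 stuck-at-1}.
Test 2 (x1=0, x2=1, x3=0): fault-free U1=1, U2=0, U3=1, U4=0, U5=0 → 0; observed 0. Eliminates U5 stuck-at-1.
Only U1 stuck-at-1 is consistent with every test.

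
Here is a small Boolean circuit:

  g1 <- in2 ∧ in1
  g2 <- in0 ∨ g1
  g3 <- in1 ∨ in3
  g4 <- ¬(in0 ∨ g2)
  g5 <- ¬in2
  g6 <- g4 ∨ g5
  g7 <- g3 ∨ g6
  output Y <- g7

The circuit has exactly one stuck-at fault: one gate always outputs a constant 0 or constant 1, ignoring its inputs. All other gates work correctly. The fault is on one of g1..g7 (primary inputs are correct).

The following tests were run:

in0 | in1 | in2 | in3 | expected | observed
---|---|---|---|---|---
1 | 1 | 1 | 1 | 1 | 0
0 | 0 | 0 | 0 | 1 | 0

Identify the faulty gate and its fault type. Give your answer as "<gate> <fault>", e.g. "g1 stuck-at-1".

Fault-free values for test 1 (in0=1, in1=1, in2=1, in3=1): g1=1, g2=1, g3=1, g4=0, g5=0, g6=0, g7=1, giving Y=1. Observed 0.
Test 1: faults giving observed 0 are {g3 stuck-at-0, g7 stuck-at-0}.
Test 2 (in0=0, in1=0, in2=0, in3=0): fault-free g1=0, g2=0, g3=0, g4=1, g5=1, g6=1, g7=1 → 1; observed 0. Eliminates g3 stuck-at-0.
Only g7 stuck-at-0 is consistent with every test.

g7 stuck-at-0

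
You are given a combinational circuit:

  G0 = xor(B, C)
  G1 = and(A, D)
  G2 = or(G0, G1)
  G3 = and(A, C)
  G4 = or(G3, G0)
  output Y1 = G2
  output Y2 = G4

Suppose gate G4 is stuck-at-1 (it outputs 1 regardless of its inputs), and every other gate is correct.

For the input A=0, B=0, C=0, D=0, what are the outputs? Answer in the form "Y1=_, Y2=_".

Propagate with G4 forced: G0=0, G1=0, G2=0, G3=0, G4=1 [stuck-at-1].
So the outputs are Y1=0, Y2=1. (Without the fault they would be Y1=0, Y2=0.)

Y1=0, Y2=1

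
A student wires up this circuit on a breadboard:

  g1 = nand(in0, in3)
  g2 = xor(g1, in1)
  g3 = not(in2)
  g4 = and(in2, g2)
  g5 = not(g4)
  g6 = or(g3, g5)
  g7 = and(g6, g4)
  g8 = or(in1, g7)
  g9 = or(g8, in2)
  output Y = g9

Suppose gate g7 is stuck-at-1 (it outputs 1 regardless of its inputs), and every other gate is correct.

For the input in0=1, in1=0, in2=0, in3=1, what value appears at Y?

Propagate with g7 forced: g1=0, g2=0, g3=1, g4=0, g5=1, g6=1, g7=1 [stuck-at-1], g8=1, g9=1.
So Y = 1. (Without the fault it would be 0.)

1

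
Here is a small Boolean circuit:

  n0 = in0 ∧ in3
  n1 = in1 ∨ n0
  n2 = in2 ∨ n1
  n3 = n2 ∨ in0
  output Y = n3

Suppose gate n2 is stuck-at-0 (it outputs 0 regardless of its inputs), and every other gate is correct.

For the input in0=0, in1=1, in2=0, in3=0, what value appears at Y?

0

Propagate with n2 forced: n0=0, n1=1, n2=0 [stuck-at-0], n3=0.
So Y = 0. (Without the fault it would be 1.)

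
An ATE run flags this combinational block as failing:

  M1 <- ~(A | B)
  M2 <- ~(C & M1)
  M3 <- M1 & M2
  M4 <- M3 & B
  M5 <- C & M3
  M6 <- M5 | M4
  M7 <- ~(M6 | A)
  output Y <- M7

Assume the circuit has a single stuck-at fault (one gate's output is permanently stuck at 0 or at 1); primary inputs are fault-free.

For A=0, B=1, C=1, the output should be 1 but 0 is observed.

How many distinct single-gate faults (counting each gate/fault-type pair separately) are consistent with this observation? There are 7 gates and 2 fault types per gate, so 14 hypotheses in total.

Fault-free: M1=0, M2=1, M3=0, M4=0, M5=0, M6=0, M7=1 → 1. Observed 0.
  M1 stuck-at-0: output 1 ✗
  M1 stuck-at-1: output 1 ✗
  M2 stuck-at-0: output 1 ✗
  M2 stuck-at-1: output 1 ✗
  M3 stuck-at-0: output 1 ✗
  M3 stuck-at-1: output 0 ✓
  M4 stuck-at-0: output 1 ✗
  M4 stuck-at-1: output 0 ✓
  M5 stuck-at-0: output 1 ✗
  M5 stuck-at-1: output 0 ✓
  M6 stuck-at-0: output 1 ✗
  M6 stuck-at-1: output 0 ✓
  M7 stuck-at-0: output 0 ✓
  M7 stuck-at-1: output 1 ✗
Consistent faults: {M3 stuck-at-1, M4 stuck-at-1, M5 stuck-at-1, M6 stuck-at-1, M7 stuck-at-0} — 5 in all.

5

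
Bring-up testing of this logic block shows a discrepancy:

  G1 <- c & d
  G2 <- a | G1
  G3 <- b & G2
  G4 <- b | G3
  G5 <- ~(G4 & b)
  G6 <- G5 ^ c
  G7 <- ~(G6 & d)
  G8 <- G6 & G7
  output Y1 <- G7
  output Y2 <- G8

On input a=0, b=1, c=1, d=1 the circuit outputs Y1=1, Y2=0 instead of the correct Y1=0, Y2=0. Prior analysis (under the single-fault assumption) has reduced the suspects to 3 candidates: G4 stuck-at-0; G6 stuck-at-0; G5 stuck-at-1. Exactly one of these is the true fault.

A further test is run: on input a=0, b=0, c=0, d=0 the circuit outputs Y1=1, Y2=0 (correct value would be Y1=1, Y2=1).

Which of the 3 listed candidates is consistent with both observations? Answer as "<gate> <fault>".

G6 stuck-at-0

Evaluate each candidate on input a=0, b=0, c=0, d=0:
  G4 stuck-at-0: G1=0, G2=0, G3=0, G4=0 [stuck-at-0], G5=1, G6=1, G7=1, G8=1 → Y1=1, Y2=1 — eliminated
  G6 stuck-at-0: G1=0, G2=0, G3=0, G4=0, G5=1, G6=0 [stuck-at-0], G7=1, G8=0 → Y1=1, Y2=0 — matches
  G5 stuck-at-1: G1=0, G2=0, G3=0, G4=0, G5=1 [stuck-at-1], G6=1, G7=1, G8=1 → Y1=1, Y2=1 — eliminated
Only G6 stuck-at-0 reproduces the observed Y1=1, Y2=0.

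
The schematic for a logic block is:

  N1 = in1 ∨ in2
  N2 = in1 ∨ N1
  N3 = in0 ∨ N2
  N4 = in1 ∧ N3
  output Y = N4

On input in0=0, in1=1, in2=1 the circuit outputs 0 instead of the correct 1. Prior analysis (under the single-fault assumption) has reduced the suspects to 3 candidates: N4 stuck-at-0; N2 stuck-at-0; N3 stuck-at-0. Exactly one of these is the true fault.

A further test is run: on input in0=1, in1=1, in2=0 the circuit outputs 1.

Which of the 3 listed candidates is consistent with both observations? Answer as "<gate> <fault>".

Evaluate each candidate on input in0=1, in1=1, in2=0:
  N4 stuck-at-0: N1=1, N2=1, N3=1, N4=0 [stuck-at-0] → 0 — eliminated
  N2 stuck-at-0: N1=1, N2=0 [stuck-at-0], N3=1, N4=1 → 1 — matches
  N3 stuck-at-0: N1=1, N2=1, N3=0 [stuck-at-0], N4=0 → 0 — eliminated
Only N2 stuck-at-0 reproduces the observed 1.

N2 stuck-at-0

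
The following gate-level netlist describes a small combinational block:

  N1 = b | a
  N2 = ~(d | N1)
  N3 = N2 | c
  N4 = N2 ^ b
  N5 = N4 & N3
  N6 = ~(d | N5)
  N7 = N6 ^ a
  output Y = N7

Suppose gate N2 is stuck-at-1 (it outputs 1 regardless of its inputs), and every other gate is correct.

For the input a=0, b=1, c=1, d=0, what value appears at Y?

1

Propagate with N2 forced: N1=1, N2=1 [stuck-at-1], N3=1, N4=0, N5=0, N6=1, N7=1.
So Y = 1. (Without the fault it would be 0.)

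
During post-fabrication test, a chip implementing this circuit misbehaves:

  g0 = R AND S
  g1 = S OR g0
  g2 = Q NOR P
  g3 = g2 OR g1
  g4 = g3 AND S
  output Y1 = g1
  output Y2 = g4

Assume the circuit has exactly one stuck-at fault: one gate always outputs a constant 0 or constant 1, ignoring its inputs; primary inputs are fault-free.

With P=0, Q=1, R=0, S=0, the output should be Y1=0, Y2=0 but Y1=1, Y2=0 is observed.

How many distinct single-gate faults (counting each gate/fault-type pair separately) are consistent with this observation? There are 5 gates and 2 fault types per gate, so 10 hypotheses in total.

Fault-free: g0=0, g1=0, g2=0, g3=0, g4=0 → Y1=0, Y2=0. Observed Y1=1, Y2=0.
  g0 stuck-at-0: output Y1=0, Y2=0 ✗
  g0 stuck-at-1: output Y1=1, Y2=0 ✓
  g1 stuck-at-0: output Y1=0, Y2=0 ✗
  g1 stuck-at-1: output Y1=1, Y2=0 ✓
  g2 stuck-at-0: output Y1=0, Y2=0 ✗
  g2 stuck-at-1: output Y1=0, Y2=0 ✗
  g3 stuck-at-0: output Y1=0, Y2=0 ✗
  g3 stuck-at-1: output Y1=0, Y2=0 ✗
  g4 stuck-at-0: output Y1=0, Y2=0 ✗
  g4 stuck-at-1: output Y1=0, Y2=1 ✗
Consistent faults: {g0 stuck-at-1, g1 stuck-at-1} — 2 in all.

2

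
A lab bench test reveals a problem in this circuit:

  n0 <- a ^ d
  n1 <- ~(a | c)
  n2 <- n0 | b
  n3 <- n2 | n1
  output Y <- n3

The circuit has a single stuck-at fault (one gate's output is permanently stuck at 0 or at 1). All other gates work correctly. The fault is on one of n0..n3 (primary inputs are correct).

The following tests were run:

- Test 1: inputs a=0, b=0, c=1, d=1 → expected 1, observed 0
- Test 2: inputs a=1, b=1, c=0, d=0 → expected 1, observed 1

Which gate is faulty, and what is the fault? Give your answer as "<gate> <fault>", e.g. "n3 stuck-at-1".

n0 stuck-at-0

Fault-free values for test 1 (a=0, b=0, c=1, d=1): n0=1, n1=0, n2=1, n3=1, giving Y=1. Observed 0.
Test 1: faults giving observed 0 are {n0 stuck-at-0, n2 stuck-at-0, n3 stuck-at-0}.
Test 2 (a=1, b=1, c=0, d=0): fault-free n0=1, n1=0, n2=1, n3=1 → 1; observed 1. Eliminates n2 stuck-at-0, n3 stuck-at-0.
Only n0 stuck-at-0 is consistent with every test.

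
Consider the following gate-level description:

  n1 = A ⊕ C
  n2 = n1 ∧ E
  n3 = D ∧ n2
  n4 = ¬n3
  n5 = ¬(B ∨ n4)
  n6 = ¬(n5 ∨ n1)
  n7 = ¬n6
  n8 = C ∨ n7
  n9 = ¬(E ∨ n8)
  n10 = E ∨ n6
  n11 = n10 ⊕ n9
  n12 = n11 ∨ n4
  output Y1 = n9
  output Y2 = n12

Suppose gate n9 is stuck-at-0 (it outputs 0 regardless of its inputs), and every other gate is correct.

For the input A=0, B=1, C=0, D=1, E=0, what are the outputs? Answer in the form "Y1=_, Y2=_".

Y1=0, Y2=1

Propagate with n9 forced: n1=0, n2=0, n3=0, n4=1, n5=0, n6=1, n7=0, n8=0, n9=0 [stuck-at-0], n10=1, n11=1, n12=1.
So the outputs are Y1=0, Y2=1. (Without the fault they would be Y1=1, Y2=1.)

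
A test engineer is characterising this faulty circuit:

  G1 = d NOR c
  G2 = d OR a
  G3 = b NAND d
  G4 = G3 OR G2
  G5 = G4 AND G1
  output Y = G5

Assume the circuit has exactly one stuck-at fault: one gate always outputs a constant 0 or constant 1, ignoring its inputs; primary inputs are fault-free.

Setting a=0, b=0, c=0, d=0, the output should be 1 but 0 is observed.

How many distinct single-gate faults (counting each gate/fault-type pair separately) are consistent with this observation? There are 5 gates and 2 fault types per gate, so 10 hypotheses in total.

4

Fault-free: G1=1, G2=0, G3=1, G4=1, G5=1 → 1. Observed 0.
  G1 stuck-at-0: output 0 ✓
  G1 stuck-at-1: output 1 ✗
  G2 stuck-at-0: output 1 ✗
  G2 stuck-at-1: output 1 ✗
  G3 stuck-at-0: output 0 ✓
  G3 stuck-at-1: output 1 ✗
  G4 stuck-at-0: output 0 ✓
  G4 stuck-at-1: output 1 ✗
  G5 stuck-at-0: output 0 ✓
  G5 stuck-at-1: output 1 ✗
Consistent faults: {G1 stuck-at-0, G3 stuck-at-0, G4 stuck-at-0, G5 stuck-at-0} — 4 in all.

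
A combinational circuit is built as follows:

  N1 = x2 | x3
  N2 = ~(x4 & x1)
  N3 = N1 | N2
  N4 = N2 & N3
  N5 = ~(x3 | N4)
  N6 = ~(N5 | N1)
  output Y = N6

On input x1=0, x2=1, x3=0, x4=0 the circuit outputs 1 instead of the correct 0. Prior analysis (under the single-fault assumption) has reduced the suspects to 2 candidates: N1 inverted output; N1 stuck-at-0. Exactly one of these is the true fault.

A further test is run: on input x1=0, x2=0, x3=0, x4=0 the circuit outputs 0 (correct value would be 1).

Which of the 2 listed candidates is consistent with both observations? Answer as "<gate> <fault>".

Evaluate each candidate on input x1=0, x2=0, x3=0, x4=0:
  N1 inverted output: N1=1 [inverted output], N2=1, N3=1, N4=1, N5=0, N6=0 → 0 — matches
  N1 stuck-at-0: N1=0 [stuck-at-0], N2=1, N3=1, N4=1, N5=0, N6=1 → 1 — eliminated
Only N1 inverted output reproduces the observed 0.

N1 inverted output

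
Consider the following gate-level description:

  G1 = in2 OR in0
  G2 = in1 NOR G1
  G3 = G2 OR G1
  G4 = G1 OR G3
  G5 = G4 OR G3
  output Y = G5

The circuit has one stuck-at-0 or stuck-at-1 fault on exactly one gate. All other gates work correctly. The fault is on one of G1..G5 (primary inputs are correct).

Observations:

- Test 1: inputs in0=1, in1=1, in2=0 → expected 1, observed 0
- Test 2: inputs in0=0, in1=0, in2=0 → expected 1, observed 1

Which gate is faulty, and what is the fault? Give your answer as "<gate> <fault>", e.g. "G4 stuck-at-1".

Fault-free values for test 1 (in0=1, in1=1, in2=0): G1=1, G2=0, G3=1, G4=1, G5=1, giving Y=1. Observed 0.
Test 1: faults giving observed 0 are {G1 stuck-at-0, G5 stuck-at-0}.
Test 2 (in0=0, in1=0, in2=0): fault-free G1=0, G2=1, G3=1, G4=1, G5=1 → 1; observed 1. Eliminates G5 stuck-at-0.
Only G1 stuck-at-0 is consistent with every test.

G1 stuck-at-0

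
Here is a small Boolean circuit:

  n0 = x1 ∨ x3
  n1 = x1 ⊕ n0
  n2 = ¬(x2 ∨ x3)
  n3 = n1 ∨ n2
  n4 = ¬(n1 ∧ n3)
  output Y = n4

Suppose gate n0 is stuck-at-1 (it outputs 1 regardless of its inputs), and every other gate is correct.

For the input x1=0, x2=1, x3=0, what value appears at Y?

Propagate with n0 forced: n0=1 [stuck-at-1], n1=1, n2=0, n3=1, n4=0.
So Y = 0. (Without the fault it would be 1.)

0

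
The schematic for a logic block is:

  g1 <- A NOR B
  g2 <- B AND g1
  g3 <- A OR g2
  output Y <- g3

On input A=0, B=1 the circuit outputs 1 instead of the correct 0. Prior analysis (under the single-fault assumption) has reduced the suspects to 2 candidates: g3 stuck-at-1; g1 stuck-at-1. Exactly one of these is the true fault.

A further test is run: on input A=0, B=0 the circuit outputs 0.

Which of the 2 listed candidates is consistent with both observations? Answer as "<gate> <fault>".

Evaluate each candidate on input A=0, B=0:
  g3 stuck-at-1: g1=1, g2=0, g3=1 [stuck-at-1] → 1 — eliminated
  g1 stuck-at-1: g1=1 [stuck-at-1], g2=0, g3=0 → 0 — matches
Only g1 stuck-at-1 reproduces the observed 0.

g1 stuck-at-1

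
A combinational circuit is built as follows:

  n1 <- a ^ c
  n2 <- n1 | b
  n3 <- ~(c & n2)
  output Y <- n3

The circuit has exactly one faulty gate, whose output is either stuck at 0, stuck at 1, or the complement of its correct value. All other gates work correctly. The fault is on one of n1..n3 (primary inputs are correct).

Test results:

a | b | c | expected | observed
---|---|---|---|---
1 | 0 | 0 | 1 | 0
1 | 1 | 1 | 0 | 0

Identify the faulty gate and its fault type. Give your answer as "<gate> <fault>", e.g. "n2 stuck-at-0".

n3 stuck-at-0

Fault-free values for test 1 (a=1, b=0, c=0): n1=1, n2=1, n3=1, giving Y=1. Observed 0.
Test 1: faults giving observed 0 are {n3 stuck-at-0, n3 inverted output}.
Test 2 (a=1, b=1, c=1): fault-free n1=0, n2=1, n3=0 → 0; observed 0. Eliminates n3 inverted output.
Only n3 stuck-at-0 is consistent with every test.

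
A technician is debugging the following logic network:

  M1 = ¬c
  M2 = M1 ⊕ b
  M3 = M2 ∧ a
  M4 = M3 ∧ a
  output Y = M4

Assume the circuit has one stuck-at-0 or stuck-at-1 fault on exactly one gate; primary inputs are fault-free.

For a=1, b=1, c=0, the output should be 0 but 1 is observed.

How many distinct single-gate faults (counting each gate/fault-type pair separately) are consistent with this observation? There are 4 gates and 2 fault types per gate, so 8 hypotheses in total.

4

Fault-free: M1=1, M2=0, M3=0, M4=0 → 0. Observed 1.
  M1 stuck-at-0: output 1 ✓
  M1 stuck-at-1: output 0 ✗
  M2 stuck-at-0: output 0 ✗
  M2 stuck-at-1: output 1 ✓
  M3 stuck-at-0: output 0 ✗
  M3 stuck-at-1: output 1 ✓
  M4 stuck-at-0: output 0 ✗
  M4 stuck-at-1: output 1 ✓
Consistent faults: {M1 stuck-at-0, M2 stuck-at-1, M3 stuck-at-1, M4 stuck-at-1} — 4 in all.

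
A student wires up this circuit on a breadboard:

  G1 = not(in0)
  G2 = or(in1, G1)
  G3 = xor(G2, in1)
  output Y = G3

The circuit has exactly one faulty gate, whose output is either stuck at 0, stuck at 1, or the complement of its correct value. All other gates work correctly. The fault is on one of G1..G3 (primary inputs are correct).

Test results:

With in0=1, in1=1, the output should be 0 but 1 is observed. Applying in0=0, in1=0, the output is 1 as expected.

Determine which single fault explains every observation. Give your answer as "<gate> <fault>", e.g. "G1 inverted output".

Fault-free values for test 1 (in0=1, in1=1): G1=0, G2=1, G3=0, giving Y=0. Observed 1.
Test 1: faults giving observed 1 are {G2 stuck-at-0, G2 inverted output, G3 stuck-at-1, G3 inverted output}.
Test 2 (in0=0, in1=0): fault-free G1=1, G2=1, G3=1 → 1; observed 1. Eliminates G2 stuck-at-0, G2 inverted output, G3 inverted output.
Only G3 stuck-at-1 is consistent with every test.

G3 stuck-at-1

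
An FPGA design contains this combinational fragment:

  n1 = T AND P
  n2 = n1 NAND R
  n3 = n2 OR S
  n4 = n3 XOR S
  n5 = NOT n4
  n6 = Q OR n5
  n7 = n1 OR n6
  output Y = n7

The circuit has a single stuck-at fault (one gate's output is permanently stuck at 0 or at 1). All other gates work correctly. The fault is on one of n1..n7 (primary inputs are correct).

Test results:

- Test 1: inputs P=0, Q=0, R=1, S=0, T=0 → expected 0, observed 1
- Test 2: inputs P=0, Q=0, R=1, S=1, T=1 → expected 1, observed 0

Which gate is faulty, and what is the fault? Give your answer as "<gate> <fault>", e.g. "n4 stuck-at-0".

n3 stuck-at-0

Fault-free values for test 1 (P=0, Q=0, R=1, S=0, T=0): n1=0, n2=1, n3=1, n4=1, n5=0, n6=0, n7=0, giving Y=0. Observed 1.
Test 1: faults giving observed 1 are {n1 stuck-at-1, n2 stuck-at-0, n3 stuck-at-0, n4 stuck-at-0, n5 stuck-at-1, n6 stuck-at-1, n7 stuck-at-1}.
Test 2 (P=0, Q=0, R=1, S=1, T=1): fault-free n1=0, n2=1, n3=1, n4=0, n5=1, n6=1, n7=1 → 1; observed 0. Eliminates n1 stuck-at-1, n2 stuck-at-0, n4 stuck-at-0, n5 stuck-at-1, n6 stuck-at-1, n7 stuck-at-1.
Only n3 stuck-at-0 is consistent with every test.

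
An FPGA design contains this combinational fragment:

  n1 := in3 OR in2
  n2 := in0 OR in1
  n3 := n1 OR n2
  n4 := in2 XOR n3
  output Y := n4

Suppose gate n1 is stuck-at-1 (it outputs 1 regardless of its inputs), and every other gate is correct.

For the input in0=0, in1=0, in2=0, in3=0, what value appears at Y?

Propagate with n1 forced: n1=1 [stuck-at-1], n2=0, n3=1, n4=1.
So Y = 1. (Without the fault it would be 0.)

1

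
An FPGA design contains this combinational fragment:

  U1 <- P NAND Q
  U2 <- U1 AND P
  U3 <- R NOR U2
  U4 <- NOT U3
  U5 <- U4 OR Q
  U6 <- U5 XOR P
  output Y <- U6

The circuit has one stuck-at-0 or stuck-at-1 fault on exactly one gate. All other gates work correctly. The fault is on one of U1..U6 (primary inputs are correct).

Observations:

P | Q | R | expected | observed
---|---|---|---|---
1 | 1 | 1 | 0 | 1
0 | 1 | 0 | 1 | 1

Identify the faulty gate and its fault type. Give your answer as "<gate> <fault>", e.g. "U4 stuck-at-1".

Fault-free values for test 1 (P=1, Q=1, R=1): U1=0, U2=0, U3=0, U4=1, U5=1, U6=0, giving Y=0. Observed 1.
Test 1: faults giving observed 1 are {U5 stuck-at-0, U6 stuck-at-1}.
Test 2 (P=0, Q=1, R=0): fault-free U1=1, U2=0, U3=1, U4=0, U5=1, U6=1 → 1; observed 1. Eliminates U5 stuck-at-0.
Only U6 stuck-at-1 is consistent with every test.

U6 stuck-at-1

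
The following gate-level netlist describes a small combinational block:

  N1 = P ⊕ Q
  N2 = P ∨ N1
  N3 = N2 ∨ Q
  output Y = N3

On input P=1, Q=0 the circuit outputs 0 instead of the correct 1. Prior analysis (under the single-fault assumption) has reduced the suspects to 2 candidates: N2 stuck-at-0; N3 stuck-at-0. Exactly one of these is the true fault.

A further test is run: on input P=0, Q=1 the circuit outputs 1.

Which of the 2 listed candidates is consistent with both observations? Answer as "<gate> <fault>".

Evaluate each candidate on input P=0, Q=1:
  N2 stuck-at-0: N1=1, N2=0 [stuck-at-0], N3=1 → 1 — matches
  N3 stuck-at-0: N1=1, N2=1, N3=0 [stuck-at-0] → 0 — eliminated
Only N2 stuck-at-0 reproduces the observed 1.

N2 stuck-at-0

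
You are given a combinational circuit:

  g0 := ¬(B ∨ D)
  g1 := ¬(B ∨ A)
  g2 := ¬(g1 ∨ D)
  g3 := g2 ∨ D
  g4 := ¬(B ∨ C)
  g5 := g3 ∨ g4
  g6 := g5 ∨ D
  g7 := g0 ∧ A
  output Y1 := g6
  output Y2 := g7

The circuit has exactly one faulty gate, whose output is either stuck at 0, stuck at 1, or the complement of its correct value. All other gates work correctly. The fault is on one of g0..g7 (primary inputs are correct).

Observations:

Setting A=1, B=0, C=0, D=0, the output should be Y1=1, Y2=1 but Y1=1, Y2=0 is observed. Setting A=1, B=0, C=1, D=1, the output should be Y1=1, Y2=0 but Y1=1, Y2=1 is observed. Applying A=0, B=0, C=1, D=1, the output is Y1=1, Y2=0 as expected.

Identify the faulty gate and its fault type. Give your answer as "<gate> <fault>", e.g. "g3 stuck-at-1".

g0 inverted output

Fault-free values for test 1 (A=1, B=0, C=0, D=0): g0=1, g1=0, g2=1, g3=1, g4=1, g5=1, g6=1, g7=1, giving Y1=1, Y2=1. Observed Y1=1, Y2=0.
Test 1: faults giving observed Y1=1, Y2=0 are {g0 stuck-at-0, g0 inverted output, g7 stuck-at-0, g7 inverted output}.
Test 2 (A=1, B=0, C=1, D=1): fault-free g0=0, g1=0, g2=0, g3=1, g4=0, g5=1, g6=1, g7=0 → Y1=1, Y2=0; observed Y1=1, Y2=1. Eliminates g0 stuck-at-0, g7 stuck-at-0.
Test 3 (A=0, B=0, C=1, D=1): fault-free g0=0, g1=1, g2=0, g3=1, g4=0, g5=1, g6=1, g7=0 → Y1=1, Y2=0; observed Y1=1, Y2=0. Eliminates g7 inverted output.
Only g0 inverted output is consistent with every test.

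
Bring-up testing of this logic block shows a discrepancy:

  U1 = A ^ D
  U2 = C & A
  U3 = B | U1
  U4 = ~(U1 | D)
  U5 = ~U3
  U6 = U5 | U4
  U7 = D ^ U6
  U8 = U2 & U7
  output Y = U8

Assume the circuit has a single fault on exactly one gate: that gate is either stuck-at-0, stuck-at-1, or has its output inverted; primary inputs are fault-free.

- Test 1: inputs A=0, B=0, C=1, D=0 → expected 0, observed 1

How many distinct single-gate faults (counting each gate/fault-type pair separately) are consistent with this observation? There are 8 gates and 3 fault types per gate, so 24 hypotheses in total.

Fault-free: U1=0, U2=0, U3=0, U4=1, U5=1, U6=1, U7=1, U8=0 → 0. Observed 1.
  U1: none of the 3 fault types match ✗
  U2: stuck-at-1, inverted output ✓; others ✗
  U3: none of the 3 fault types match ✗
  U4: none of the 3 fault types match ✗
  U5: none of the 3 fault types match ✗
  U6: none of the 3 fault types match ✗
  U7: none of the 3 fault types match ✗
  U8: stuck-at-1, inverted output ✓; others ✗
Consistent faults: {U2 stuck-at-1, U2 inverted output, U8 stuck-at-1, U8 inverted output} — 4 in all.

4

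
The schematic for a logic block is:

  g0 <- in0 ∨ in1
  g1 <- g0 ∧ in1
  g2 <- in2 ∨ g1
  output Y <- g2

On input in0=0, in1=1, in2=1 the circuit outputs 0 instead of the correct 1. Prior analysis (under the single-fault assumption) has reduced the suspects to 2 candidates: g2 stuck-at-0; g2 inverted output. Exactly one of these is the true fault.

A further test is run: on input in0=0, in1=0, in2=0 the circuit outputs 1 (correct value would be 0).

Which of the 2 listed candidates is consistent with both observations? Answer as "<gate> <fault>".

Evaluate each candidate on input in0=0, in1=0, in2=0:
  g2 stuck-at-0: g0=0, g1=0, g2=0 [stuck-at-0] → 0 — eliminated
  g2 inverted output: g0=0, g1=0, g2=1 [inverted output] → 1 — matches
Only g2 inverted output reproduces the observed 1.

g2 inverted output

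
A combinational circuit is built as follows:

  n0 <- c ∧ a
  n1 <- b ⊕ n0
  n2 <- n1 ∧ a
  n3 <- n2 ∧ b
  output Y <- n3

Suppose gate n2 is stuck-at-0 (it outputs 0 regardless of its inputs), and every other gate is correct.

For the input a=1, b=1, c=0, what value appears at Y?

0

Propagate with n2 forced: n0=0, n1=1, n2=0 [stuck-at-0], n3=0.
So Y = 0. (Without the fault it would be 1.)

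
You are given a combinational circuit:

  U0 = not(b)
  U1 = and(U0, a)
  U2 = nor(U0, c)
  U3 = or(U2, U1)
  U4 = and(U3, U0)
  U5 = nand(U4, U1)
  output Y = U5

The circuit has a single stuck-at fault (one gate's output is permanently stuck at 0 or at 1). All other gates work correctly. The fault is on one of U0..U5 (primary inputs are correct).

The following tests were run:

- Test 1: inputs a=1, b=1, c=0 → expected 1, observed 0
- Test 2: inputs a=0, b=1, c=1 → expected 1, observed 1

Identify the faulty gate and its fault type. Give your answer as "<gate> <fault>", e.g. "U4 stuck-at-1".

U0 stuck-at-1

Fault-free values for test 1 (a=1, b=1, c=0): U0=0, U1=0, U2=1, U3=1, U4=0, U5=1, giving Y=1. Observed 0.
Test 1: faults giving observed 0 are {U0 stuck-at-1, U5 stuck-at-0}.
Test 2 (a=0, b=1, c=1): fault-free U0=0, U1=0, U2=0, U3=0, U4=0, U5=1 → 1; observed 1. Eliminates U5 stuck-at-0.
Only U0 stuck-at-1 is consistent with every test.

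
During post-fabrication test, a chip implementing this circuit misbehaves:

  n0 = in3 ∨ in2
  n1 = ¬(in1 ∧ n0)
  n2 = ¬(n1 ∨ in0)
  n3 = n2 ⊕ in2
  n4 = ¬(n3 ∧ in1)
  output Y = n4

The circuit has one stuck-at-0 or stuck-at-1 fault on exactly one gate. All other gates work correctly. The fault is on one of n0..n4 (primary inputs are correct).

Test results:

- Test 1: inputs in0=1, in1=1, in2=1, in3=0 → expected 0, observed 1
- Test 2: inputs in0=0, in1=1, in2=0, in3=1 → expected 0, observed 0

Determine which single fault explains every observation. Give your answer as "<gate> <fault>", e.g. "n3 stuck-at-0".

n2 stuck-at-1

Fault-free values for test 1 (in0=1, in1=1, in2=1, in3=0): n0=1, n1=0, n2=0, n3=1, n4=0, giving Y=0. Observed 1.
Test 1: faults giving observed 1 are {n2 stuck-at-1, n3 stuck-at-0, n4 stuck-at-1}.
Test 2 (in0=0, in1=1, in2=0, in3=1): fault-free n0=1, n1=0, n2=1, n3=1, n4=0 → 0; observed 0. Eliminates n3 stuck-at-0, n4 stuck-at-1.
Only n2 stuck-at-1 is consistent with every test.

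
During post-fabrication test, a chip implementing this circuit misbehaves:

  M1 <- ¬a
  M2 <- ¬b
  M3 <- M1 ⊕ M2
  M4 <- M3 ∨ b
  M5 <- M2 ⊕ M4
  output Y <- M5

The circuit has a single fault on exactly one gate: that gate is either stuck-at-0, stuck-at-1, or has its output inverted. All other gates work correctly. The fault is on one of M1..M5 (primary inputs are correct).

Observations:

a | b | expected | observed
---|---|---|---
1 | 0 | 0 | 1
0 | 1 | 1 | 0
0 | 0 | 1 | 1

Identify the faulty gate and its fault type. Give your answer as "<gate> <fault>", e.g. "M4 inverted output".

M4 stuck-at-0

Fault-free values for test 1 (a=1, b=0): M1=0, M2=1, M3=1, M4=1, M5=0, giving Y=0. Observed 1.
Test 1: faults giving observed 1 are {M1 stuck-at-1, M1 inverted output, M3 stuck-at-0, M3 inverted output, M4 stuck-at-0, M4 inverted output, M5 stuck-at-1, M5 inverted output}.
Test 2 (a=0, b=1): fault-free M1=1, M2=0, M3=1, M4=1, M5=1 → 1; observed 0. Eliminates M1 stuck-at-1, M1 inverted output, M3 stuck-at-0, M3 inverted output, M5 stuck-at-1.
Test 3 (a=0, b=0): fault-free M1=1, M2=1, M3=0, M4=0, M5=1 → 1; observed 1. Eliminates M4 inverted output, M5 inverted output.
Only M4 stuck-at-0 is consistent with every test.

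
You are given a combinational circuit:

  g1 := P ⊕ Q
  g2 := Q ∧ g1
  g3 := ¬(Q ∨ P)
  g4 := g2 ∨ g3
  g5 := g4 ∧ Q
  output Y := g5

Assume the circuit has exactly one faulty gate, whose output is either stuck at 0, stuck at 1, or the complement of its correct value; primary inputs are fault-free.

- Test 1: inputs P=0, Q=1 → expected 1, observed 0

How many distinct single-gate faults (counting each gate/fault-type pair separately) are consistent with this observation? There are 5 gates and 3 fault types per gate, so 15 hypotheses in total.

8

Fault-free: g1=1, g2=1, g3=0, g4=1, g5=1 → 1. Observed 0.
  g1: stuck-at-0, inverted output ✓; others ✗
  g2: stuck-at-0, inverted output ✓; others ✗
  g3: none of the 3 fault types match ✗
  g4: stuck-at-0, inverted output ✓; others ✗
  g5: stuck-at-0, inverted output ✓; others ✗
Consistent faults: {g1 stuck-at-0, g1 inverted output, g2 stuck-at-0, g2 inverted output, g4 stuck-at-0, g4 inverted output, g5 stuck-at-0, g5 inverted output} — 8 in all.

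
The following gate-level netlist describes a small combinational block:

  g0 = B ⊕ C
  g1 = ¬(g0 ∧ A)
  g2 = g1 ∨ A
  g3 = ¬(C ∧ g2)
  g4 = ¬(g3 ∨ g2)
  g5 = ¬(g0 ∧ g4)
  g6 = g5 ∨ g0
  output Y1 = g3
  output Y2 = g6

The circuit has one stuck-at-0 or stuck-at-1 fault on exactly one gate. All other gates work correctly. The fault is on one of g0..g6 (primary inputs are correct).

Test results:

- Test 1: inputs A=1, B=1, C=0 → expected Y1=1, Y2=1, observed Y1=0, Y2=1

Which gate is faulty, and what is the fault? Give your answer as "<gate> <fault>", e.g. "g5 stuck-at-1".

g3 stuck-at-0

Fault-free values for test 1 (A=1, B=1, C=0): g0=1, g1=0, g2=1, g3=1, g4=0, g5=1, g6=1, giving Y1=1, Y2=1. Observed Y1=0, Y2=1.
Test 1: faults giving observed Y1=0, Y2=1 are {g3 stuck-at-0}.
Only g3 stuck-at-0 is consistent with every test.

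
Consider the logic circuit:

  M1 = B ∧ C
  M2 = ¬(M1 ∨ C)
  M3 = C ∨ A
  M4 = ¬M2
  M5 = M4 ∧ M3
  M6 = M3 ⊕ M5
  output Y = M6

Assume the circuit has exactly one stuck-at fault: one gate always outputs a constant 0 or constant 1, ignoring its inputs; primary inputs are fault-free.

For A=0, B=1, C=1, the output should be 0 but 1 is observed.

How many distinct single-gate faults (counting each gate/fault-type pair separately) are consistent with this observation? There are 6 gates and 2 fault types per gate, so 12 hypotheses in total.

4

Fault-free: M1=1, M2=0, M3=1, M4=1, M5=1, M6=0 → 0. Observed 1.
  M1 stuck-at-0: output 0 ✗
  M1 stuck-at-1: output 0 ✗
  M2 stuck-at-0: output 0 ✗
  M2 stuck-at-1: output 1 ✓
  M3 stuck-at-0: output 0 ✗
  M3 stuck-at-1: output 0 ✗
  M4 stuck-at-0: output 1 ✓
  M4 stuck-at-1: output 0 ✗
  M5 stuck-at-0: output 1 ✓
  M5 stuck-at-1: output 0 ✗
  M6 stuck-at-0: output 0 ✗
  M6 stuck-at-1: output 1 ✓
Consistent faults: {M2 stuck-at-1, M4 stuck-at-0, M5 stuck-at-0, M6 stuck-at-1} — 4 in all.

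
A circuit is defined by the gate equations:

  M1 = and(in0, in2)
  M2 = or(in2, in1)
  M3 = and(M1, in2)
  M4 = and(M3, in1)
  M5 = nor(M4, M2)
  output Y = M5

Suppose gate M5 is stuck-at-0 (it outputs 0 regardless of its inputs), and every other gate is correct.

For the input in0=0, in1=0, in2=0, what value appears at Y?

0

Propagate with M5 forced: M1=0, M2=0, M3=0, M4=0, M5=0 [stuck-at-0].
So Y = 0. (Without the fault it would be 1.)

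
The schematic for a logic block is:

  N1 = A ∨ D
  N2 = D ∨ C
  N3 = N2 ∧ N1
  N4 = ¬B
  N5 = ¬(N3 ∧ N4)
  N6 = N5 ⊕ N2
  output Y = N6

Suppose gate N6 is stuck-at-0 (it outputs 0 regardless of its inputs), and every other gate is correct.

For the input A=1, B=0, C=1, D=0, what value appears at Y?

0

Propagate with N6 forced: N1=1, N2=1, N3=1, N4=1, N5=0, N6=0 [stuck-at-0].
So Y = 0. (Without the fault it would be 1.)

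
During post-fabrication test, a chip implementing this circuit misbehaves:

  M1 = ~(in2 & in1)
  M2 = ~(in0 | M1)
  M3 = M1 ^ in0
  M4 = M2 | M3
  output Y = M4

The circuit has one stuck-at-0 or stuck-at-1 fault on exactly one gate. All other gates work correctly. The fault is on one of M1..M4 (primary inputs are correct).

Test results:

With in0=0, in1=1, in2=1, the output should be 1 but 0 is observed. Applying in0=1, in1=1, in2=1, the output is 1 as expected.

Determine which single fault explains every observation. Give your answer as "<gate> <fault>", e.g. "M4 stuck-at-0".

Fault-free values for test 1 (in0=0, in1=1, in2=1): M1=0, M2=1, M3=0, M4=1, giving Y=1. Observed 0.
Test 1: faults giving observed 0 are {M2 stuck-at-0, M4 stuck-at-0}.
Test 2 (in0=1, in1=1, in2=1): fault-free M1=0, M2=0, M3=1, M4=1 → 1; observed 1. Eliminates M4 stuck-at-0.
Only M2 stuck-at-0 is consistent with every test.

M2 stuck-at-0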